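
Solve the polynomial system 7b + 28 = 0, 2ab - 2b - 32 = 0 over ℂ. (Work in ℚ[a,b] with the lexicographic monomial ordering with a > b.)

Compute a lex Gröbner basis by Buchberger's algorithm.
f_1 = 7b + 28, LT = b.
f_2 = 2ab - 2b - 32, LT = ab.

S(f_1,f_2): lcm = ab. S = 4a + b + 16.
  leading term a: no divisor's leading term divides it; move 4a to the remainder.
  leading term b: subtract (1/7)·f_1 from b + 16 → 12
  leading term 1: no divisor's leading term divides it; move 12 to the remainder.
  remainder 4a + 12 ≠ 0; add h_3 = 4a + 12 to the basis.

The other S-polynomials (S(f_1,h_3), S(f_2,h_3)) all reduce to 0 modulo the current basis, so we have a Gröbner basis.
Inter-reduce: drop elements whose leading term is divisible by another's, tail-reduce, and make monic.
Reduced Gröbner basis: {a + 3, b + 4}.

From the last basis element, b + 4 = 0, so b takes values in {-4}. Each choice, substituted upward through the basis, yields the corresponding point(s) of the solution set.
  b = -4: the earlier basis element becomes a + 3 = 0, giving a = -3 — point (-3, -4).

{(-3, -4)}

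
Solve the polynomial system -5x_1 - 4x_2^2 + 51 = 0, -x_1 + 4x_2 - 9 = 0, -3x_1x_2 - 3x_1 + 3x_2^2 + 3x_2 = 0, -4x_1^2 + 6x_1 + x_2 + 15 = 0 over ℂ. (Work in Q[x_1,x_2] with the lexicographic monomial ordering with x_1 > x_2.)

Compute a lex Gröbner basis by Buchberger's algorithm.
f_1 = -5x_1 - 4x_2^2 + 51, LT = x_1.
f_2 = -x_1 + 4x_2 - 9, LT = x_1.
f_3 = -3x_1x_2 - 3x_1 + 3x_2^2 + 3x_2, LT = x_1x_2.
f_4 = -4x_1^2 + 6x_1 + x_2 + 15, LT = x_1^2.

S(f_1,f_2): lcm = x_1. S = 4/5x_2^2 + 4x_2 - 96/5.
  leading term x_2^2: no divisor's leading term divides it; move 4/5x_2^2 to the remainder.
  leading term x_2: no divisor's leading term divides it; move 4x_2 to the remainder.
  leading term 1: no divisor's leading term divides it; move -96/5 to the remainder.
  remainder 4/5x_2^2 + 4x_2 - 96/5 ≠ 0; add h_5 = 4/5x_2^2 + 4x_2 - 96/5 to the basis.

S(f_1,f_3): lcm = x_1x_2. S = -x_1 + 4/5x_2^3 + x_2^2 - 46/5x_2.
  leading term x_1: subtract (1/5)·f_1 from -x_1 + 4/5x_2^3 + x_2^2 - 46/5x_2 → 4/5x_2^3 + 9/5x_2^2 - 46/5x_2 - 51/5
  leading term x_2^3: subtract (x_2)·h_5 from 4/5x_2^3 + 9/5x_2^2 - 46/5x_2 - 51/5 → -11/5x_2^2 + 10x_2 - 51/5
  leading term x_2^2: subtract (-11/4)·h_5 from -11/5x_2^2 + 10x_2 - 51/5 → 21x_2 - 63
  leading term x_2: no divisor's leading term divides it; move 21x_2 to the remainder.
  leading term 1: no divisor's leading term divides it; move -63 to the remainder.
  remainder 21x_2 - 63 ≠ 0; add h_6 = 21x_2 - 63 to the basis.

The other S-polynomials (S(f_1,f_4), S(f_2,f_3), S(f_2,f_4), S(f_3,f_4), S(f_1,h_5), S(f_2,h_5), S(f_3,h_5), S(f_4,h_5), S(f_1,h_6), S(f_2,h_6), S(f_3,h_6), S(f_4,h_6), S(h_5,h_6)) all reduce to 0 modulo the current basis, so we have a Gröbner basis.
Inter-reduce: drop elements whose leading term is divisible by another's, tail-reduce, and make monic.
Reduced Gröbner basis: {x_1 - 3, x_2 - 3}.

From the last basis element, x_2 - 3 = 0, so x_2 takes values in {3}. Each choice, substituted upward through the basis, yields the corresponding point(s) of the solution set.
  x_2 = 3: the earlier basis element becomes x_1 - 3 = 0, giving x_1 = 3 — point (3, 3).
Zero-dimensionality of the ideal guarantees finitely many solutions over ℂ.

{(3, 3)}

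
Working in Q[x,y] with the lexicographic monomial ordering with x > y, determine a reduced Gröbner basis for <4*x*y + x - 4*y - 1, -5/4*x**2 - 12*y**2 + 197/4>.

G = {x**2 + 48/5*y**2 - 197/5, x*y + 1/4*x - y - 1/4, y**3 + 1/4*y**2 - 4*y - 1}

The reduced Gröbner basis is the canonical form of the ideal for this ordering.

f_1 = 4*x*y + x - 4*y - 1, LT = x*y.
f_2 = -5/4*x**2 - 12*y**2 + 197/4, LT = x**2.

S(f_1,f_2): lcm = x**2*y. S = 1/4*x**2 - x*y - 1/4*x - 48/5*y**3 + 197/5*y.
  leading term x**2: subtract (-1/5)·f_2 from 1/4*x**2 - x*y - 1/4*x - 48/5*y**3 + 197/5*y → -x*y - 1/4*x - 48/5*y**3 - 12/5*y**2 + 197/5*y + 197/20
  leading term x*y: subtract (-1/4)·f_1 from -x*y - 1/4*x - 48/5*y**3 - 12/5*y**2 + 197/5*y + 197/20 → -48/5*y**3 - 12/5*y**2 + 192/5*y + 48/5
  leading term y**3: no divisor's leading term divides it; move -48/5*y**3 to the remainder.
  leading term y**2: no divisor's leading term divides it; move -12/5*y**2 to the remainder.
  leading term y: no divisor's leading term divides it; move 192/5*y to the remainder.
  leading term 1: no divisor's leading term divides it; move 48/5 to the remainder.
  remainder -48/5*y**3 - 12/5*y**2 + 192/5*y + 48/5 ≠ 0; add g_3 = -48/5*y**3 - 12/5*y**2 + 192/5*y + 48/5 to the basis.

S(f_1,g_3): lcm = x*y**3. S = 4*x*y + x - y**3 - 1/4*y**2.
  leading term x*y: subtract (1)·f_1 from 4*x*y + x - y**3 - 1/4*y**2 → -y**3 - 1/4*y**2 + 4*y + 1
  leading term y**3: subtract (5/48)·g_3 from -y**3 - 1/4*y**2 + 4*y + 1 → 0
  remainder 0.

S(f_2,g_3): leading monomials are coprime, so the S-polynomial reduces to 0 (Buchberger's first criterion).
Every S-polynomial of the final basis reduces to 0, so we have a Gröbner basis.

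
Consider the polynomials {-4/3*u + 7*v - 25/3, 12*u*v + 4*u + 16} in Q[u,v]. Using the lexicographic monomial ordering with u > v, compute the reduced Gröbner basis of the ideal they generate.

f_1 = -4/3*u + 7*v - 25/3, LT = u.
f_2 = 12*u*v + 4*u + 16, LT = u*v.

S(f_1,f_2): lcm = u*v. S = -1/3*u - 21/4*v**2 + 25/4*v - 4/3.
  leading term u: subtract (1/4)·f_1 from -1/3*u - 21/4*v**2 + 25/4*v - 4/3 → -21/4*v**2 + 9/2*v + 3/4
  leading term v**2: no divisor's leading term divides it; move -21/4*v**2 to the remainder.
  leading term v: no divisor's leading term divides it; move 9/2*v to the remainder.
  leading term 1: no divisor's leading term divides it; move 3/4 to the remainder.
  remainder -21/4*v**2 + 9/2*v + 3/4 ≠ 0; add g_3 = -21/4*v**2 + 9/2*v + 3/4 to the basis.

The other S-polynomials (S(f_1,g_3), S(f_2,g_3)) all reduce to 0 modulo the current basis, so we have a Gröbner basis.
Inter-reduce: drop elements whose leading term is divisible by another's, tail-reduce, and make monic.

G = {u - 21/4*v + 25/4, v**2 - 6/7*v - 1/7}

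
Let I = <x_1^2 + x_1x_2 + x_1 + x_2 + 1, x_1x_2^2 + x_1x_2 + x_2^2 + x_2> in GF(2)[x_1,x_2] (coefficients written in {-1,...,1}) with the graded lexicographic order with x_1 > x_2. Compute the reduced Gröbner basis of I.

G = {x_1^2 + x_1x_2 + x_1 + x_2 + 1, x_2^2 + x_2}

f_1 = x_1^2 + x_1x_2 + x_1 + x_2 + 1, LT = x_1^2.
f_2 = x_1x_2^2 + x_1x_2 + x_2^2 + x_2, LT = x_1x_2^2.

S(f_1,f_2): lcm = x_1^2x_2^2. S = x_1x_2^3 + x_1^2x_2 + x_2^3 + x_1x_2 + x_2^2.
  reduce S modulo (f_1, f_2):
  remainder x_2^2 + x_2 ≠ 0; add g_3 = x_2^2 + x_2 to the basis.

The other S-polynomials (S(f_1,g_3), S(f_2,g_3)) all reduce to 0 modulo the current basis, so we have a Gröbner basis.
Inter-reduce: drop elements whose leading term is divisible by another's, tail-reduce, and make monic.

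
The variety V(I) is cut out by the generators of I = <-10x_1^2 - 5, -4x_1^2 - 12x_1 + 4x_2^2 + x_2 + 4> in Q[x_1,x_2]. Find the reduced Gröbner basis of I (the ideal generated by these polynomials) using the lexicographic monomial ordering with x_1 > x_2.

f_1 = -10x_1^2 - 5, LT = x_1^2.
f_2 = -4x_1^2 - 12x_1 + 4x_2^2 + x_2 + 4, LT = x_1^2.

S(f_1,f_2): lcm = x_1^2. S = -3x_1 + x_2^2 + 1/4x_2 + 3/2.
  leading term x_1: no divisor's leading term divides it; move -3x_1 to the remainder.
  leading term x_2^2: no divisor's leading term divides it; move x_2^2 to the remainder.
  leading term x_2: no divisor's leading term divides it; move 1/4x_2 to the remainder.
  leading term 1: no divisor's leading term divides it; move 3/2 to the remainder.
  remainder -3x_1 + x_2^2 + 1/4x_2 + 3/2 ≠ 0; add g_3 = -3x_1 + x_2^2 + 1/4x_2 + 3/2 to the basis.

S(f_1,g_3): lcm = x_1^2. S = 1/3x_1x_2^2 + 1/12x_1x_2 + 1/2x_1 + 1/2.
  leading term x_1x_2^2: subtract (-1/9x_2^2)·g_3 from 1/3x_1x_2^2 + 1/12x_1x_2 + 1/2x_1 + 1/2 → 1/12x_1x_2 + 1/2x_1 + 1/9x_2^4 + 1/36x_2^3 + 1/6x_2^2 + 1/2
  leading term x_1x_2: subtract (-1/36x_2)·g_3 from 1/12x_1x_2 + 1/2x_1 + 1/9x_2^4 + 1/36x_2^3 + 1/6x_2^2 + 1/2 → 1/2x_1 + 1/9x_2^4 + 1/18x_2^3 + 25/144x_2^2 + 1/24x_2 + 1/2
  leading term x_1: subtract (-1/6)·g_3 from 1/2x_1 + 1/9x_2^4 + 1/18x_2^3 + 25/144x_2^2 + 1/24x_2 + 1/2 → 1/9x_2^4 + 1/18x_2^3 + 49/144x_2^2 + 1/12x_2 + 3/4
  leading term x_2^4: no divisor's leading term divides it; move 1/9x_2^4 to the remainder.
  leading term x_2^3: no divisor's leading term divides it; move 1/18x_2^3 to the remainder.
  leading term x_2^2: no divisor's leading term divides it; move 49/144x_2^2 to the remainder.
  leading term x_2: no divisor's leading term divides it; move 1/12x_2 to the remainder.
  leading term 1: no divisor's leading term divides it; move 3/4 to the remainder.
  remainder 1/9x_2^4 + 1/18x_2^3 + 49/144x_2^2 + 1/12x_2 + 3/4 ≠ 0; add g_4 = 1/9x_2^4 + 1/18x_2^3 + 49/144x_2^2 + 1/12x_2 + 3/4 to the basis.

S(f_2,g_3): lcm = x_1^2. S = 1/3x_1x_2^2 + 1/12x_1x_2 + 7/2x_1 - x_2^2 - 1/4x_2 - 1.
  leading term x_1x_2^2: subtract (-1/9x_2^2)·g_3 from 1/3x_1x_2^2 + 1/12x_1x_2 + 7/2x_1 - x_2^2 - 1/4x_2 - 1 → 1/12x_1x_2 + 7/2x_1 + 1/9x_2^4 + 1/36x_2^3 - 5/6x_2^2 - 1/4x_2 - 1
  leading term x_1x_2: subtract (-1/36x_2)·g_3 from 1/12x_1x_2 + 7/2x_1 + 1/9x_2^4 + 1/36x_2^3 - 5/6x_2^2 - 1/4x_2 - 1 → 7/2x_1 + 1/9x_2^4 + 1/18x_2^3 - 119/144x_2^2 - 5/24x_2 - 1
  leading term x_1: subtract (-7/6)·g_3 from 7/2x_1 + 1/9x_2^4 + 1/18x_2^3 - 119/144x_2^2 - 5/24x_2 - 1 → 1/9x_2^4 + 1/18x_2^3 + 49/144x_2^2 + 1/12x_2 + 3/4
  leading term x_2^4: subtract (1)·g_4 from 1/9x_2^4 + 1/18x_2^3 + 49/144x_2^2 + 1/12x_2 + 3/4 → 0
  remainder 0.

S(f_1,g_4): leading monomials are coprime, so the S-polynomial reduces to 0 (Buchberger's first criterion).
S(f_2,g_4): leading monomials are coprime, so the S-polynomial reduces to 0 (Buchberger's first criterion).
S(g_3,g_4): leading monomials are coprime, so the S-polynomial reduces to 0 (Buchberger's first criterion).
Every S-polynomial of the final basis reduces to 0, so we have a Gröbner basis.
Inter-reduce: drop elements whose leading term is divisible by another's, tail-reduce, and make monic.

G = {x_1 - 1/3x_2^2 - 1/12x_2 - 1/2, x_2^4 + 1/2x_2^3 + 49/16x_2^2 + 3/4x_2 + 27/4}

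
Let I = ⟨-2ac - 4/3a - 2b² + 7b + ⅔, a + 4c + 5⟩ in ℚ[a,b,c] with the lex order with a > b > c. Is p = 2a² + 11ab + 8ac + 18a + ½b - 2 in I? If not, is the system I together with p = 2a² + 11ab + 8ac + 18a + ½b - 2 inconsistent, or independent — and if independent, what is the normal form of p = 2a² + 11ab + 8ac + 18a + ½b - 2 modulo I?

First compute the reduced Gröbner basis of I by Buchberger's algorithm.
f_1 = -2ac - 4/3a - 2b² + 7b + ⅔, LT = ac.
f_2 = a + 4c + 5, LT = a.

S(f_1,f_2): lcm = ac. S = ⅔a + b² - 7/2b - 4c² - 5c - ⅓.
  reduce S modulo (f_1, f_2):
  remainder b² - 7/2b - 4c² - 23/3c - 11/3 ≠ 0; add h_3 = b² - 7/2b - 4c² - 23/3c - 11/3 to the basis.

The other S-polynomials (S(f_1,h_3), S(f_2,h_3)) all reduce to 0 modulo the current basis, so we have a Gröbner basis.
Inter-reduce: drop elements whose leading term is divisible by another's, tail-reduce, and make monic.
Reduced Gröbner basis: {a + 4c + 5, b² - 7/2b - 4c² - 23/3c - 11/3}.
Label its elements g_1 = a + 4c + 5, g_2 = b² - 7/2b - 4c² - 23/3c - 11/3.

Reduce p = 2a² + 11ab + 8ac + 18a + ½b - 2 modulo G:
  leading term a²: subtract (2a)·g_1 from 2a² + 11ab + 8ac + 18a + ½b - 2 → 11ab + 8a + ½b - 2
  leading term ab: subtract (11b)·g_1 from 11ab + 8a + ½b - 2 → 8a - 44bc - 109/2b - 2
  leading term a: subtract (8)·g_1 from 8a - 44bc - 109/2b - 2 → -44bc - 109/2b - 32c - 42
  leading term bc: no divisor's leading term divides it; move -44bc to the remainder.
  leading term b: no divisor's leading term divides it; move -109/2b to the remainder.
  leading term c: no divisor's leading term divides it; move -32c to the remainder.
  leading term 1: no divisor's leading term divides it; move -42 to the remainder.
  normal form = -44bc - 109/2b - 32c - 42.
The normal form is nonzero, so p ∉ I. Since p minus its normal form lies in I, I + (p) = I + (r) where r = -44bc - 109/2b - 32c - 42; decide whether this ideal is the whole ring.
Run Buchberger on G together with r (pairs among the g_i already reduce to 0 since G is a Gröbner basis):
g_1 = a + 4c + 5, LT = a.
g_2 = b² - 7/2b - 4c² - 23/3c - 11/3, LT = b².
r = -44bc - 109/2b - 32c - 42, LT = bc.

S(g_2,r): lcm = b²c. S = -109/88b² - 93/22bc - 21/22b - 4c³ - 23/3c² - 11/3c.
  reduce S modulo (g_1, g_2, r):
  remainder -13/242b - 4c³ - 833/66c² - 29297/2904c - 1471/2904 ≠ 0; add m_4 = -13/242b - 4c³ - 833/66c² - 29297/2904c - 1471/2904 to the basis.

S(r,m_4): lcm = bc. S = 109/88b - 968/13c⁴ - 9163/39c³ - 29297/156c² - 14933/1716c + 21/22.
  reduce S modulo (g_1, g_2, r, m_4):
  remainder -968/13c⁴ - 12760/39c³ - 49797/104c² - 100389/416c - 13385/1248 ≠ 0; add m_5 = -968/13c⁴ - 12760/39c³ - 49797/104c² - 100389/416c - 13385/1248 to the basis.

The other S-polynomials (S(g_1,g_2), S(g_1,r), S(g_1,m_4), S(g_2,m_4), S(g_1,m_5), S(g_2,m_5), S(r,m_5), S(m_4,m_5)) all reduce to 0 modulo the current basis, so we have a Gröbner basis.
Inter-reduce: drop elements whose leading term is divisible by another's, tail-reduce, and make monic.
Reduced Gröbner basis: {a + 4c + 5, b + 968/13c³ + 9163/39c² + 29297/156c + 1471/156, c⁴ + 145/33c³ + 4527/704c² + 100389/30976c + 13385/92928}.
The reduced Gröbner basis of I + (p) is {a + 4c + 5, b + 968/13c³ + 9163/39c² + 29297/156c + 1471/156, c⁴ + 145/33c³ + 4527/704c² + 100389/30976c + 13385/92928} ≠ {1}, a proper ideal, so the enlarged system stays consistent: p is independent of I, with normal form -44bc - 109/2b - 32c - 42.

Ideal membership is decidable via reduction modulo a Gröbner basis.

2a² + 11ab + 8ac + 18a + ½b - 2 is independent of I; its normal form modulo I is -44bc - 109/2b - 32c - 42.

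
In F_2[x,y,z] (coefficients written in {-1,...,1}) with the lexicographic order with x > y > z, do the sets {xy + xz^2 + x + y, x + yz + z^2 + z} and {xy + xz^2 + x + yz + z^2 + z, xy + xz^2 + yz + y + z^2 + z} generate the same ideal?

Since reduced Gröbner bases are canonical representatives of ideals under a given ordering, it suffices to compute and compare them.
Buchberger on the first generating set:
f_1 = xy + xz^2 + x + y, LT = xy.
f_2 = x + yz + z^2 + z, LT = x.

S(f_1,f_2): lcm = xy. S = xz^2 + x + y^2z + yz^2 + yz + y.
  leading term xz^2: subtract (z^2)·f_2 from xz^2 + x + y^2z + yz^2 + yz + y → x + y^2z + yz^3 + yz^2 + yz + y + z^4 + z^3
  leading term x: subtract (1)·f_2 from x + y^2z + yz^3 + yz^2 + yz + y + z^4 + z^3 → y^2z + yz^3 + yz^2 + y + z^4 + z^3 + z^2 + z
  leading term y^2z: no divisor's leading term divides it; move y^2z to the remainder.
  leading term yz^3: no divisor's leading term divides it; move yz^3 to the remainder.
  leading term yz^2: no divisor's leading term divides it; move yz^2 to the remainder.
  leading term y: no divisor's leading term divides it; move y to the remainder.
  leading term z^4: no divisor's leading term divides it; move z^4 to the remainder.
  leading term z^3: no divisor's leading term divides it; move z^3 to the remainder.
  leading term z^2: no divisor's leading term divides it; move z^2 to the remainder.
  leading term z: no divisor's leading term divides it; move z to the remainder.
  remainder y^2z + yz^3 + yz^2 + y + z^4 + z^3 + z^2 + z ≠ 0; add g_3 = y^2z + yz^3 + yz^2 + y + z^4 + z^3 + z^2 + z to the basis.

The other S-polynomials (S(f_1,g_3), S(f_2,g_3)) all reduce to 0 modulo the current basis, so we have a Gröbner basis.
Inter-reduce: drop elements whose leading term is divisible by another's, tail-reduce, and make monic.
Reduced Gröbner basis: {x + yz + z^2 + z, y^2z + yz^3 + yz^2 + y + z^4 + z^3 + z^2 + z}.

Buchberger on the second generating set:
h_1 = xy + xz^2 + x + yz + z^2 + z, LT = xy.
h_2 = xy + xz^2 + yz + y + z^2 + z, LT = xy.

S(h_1,h_2): lcm = xy. S = x + y.
  leading term x: no divisor's leading term divides it; move x to the remainder.
  leading term y: no divisor's leading term divides it; move y to the remainder.
  remainder x + y ≠ 0; add k_3 = x + y to the basis.

S(h_1,k_3): lcm = xy. S = xz^2 + x + y^2 + yz + z^2 + z.
  leading term xz^2: subtract (z^2)·k_3 from xz^2 + x + y^2 + yz + z^2 + z → x + y^2 + yz^2 + yz + z^2 + z
  leading term x: subtract (1)·k_3 from x + y^2 + yz^2 + yz + z^2 + z → y^2 + yz^2 + yz + y + z^2 + z
  leading term y^2: no divisor's leading term divides it; move y^2 to the remainder.
  leading term yz^2: no divisor's leading term divides it; move yz^2 to the remainder.
  leading term yz: no divisor's leading term divides it; move yz to the remainder.
  leading term y: no divisor's leading term divides it; move y to the remainder.
  leading term z^2: no divisor's leading term divides it; move z^2 to the remainder.
  leading term z: no divisor's leading term divides it; move z to the remainder.
  remainder y^2 + yz^2 + yz + y + z^2 + z ≠ 0; add k_4 = y^2 + yz^2 + yz + y + z^2 + z to the basis.

The other S-polynomials (S(h_2,k_3), S(h_1,k_4), S(h_2,k_4), S(k_3,k_4)) all reduce to 0 modulo the current basis, so we have a Gröbner basis.
Inter-reduce: drop elements whose leading term is divisible by another's, tail-reduce, and make monic.
Reduced Gröbner basis: {x + y, y^2 + yz^2 + yz + y + z^2 + z}.

The bases are distinct; the ideals are different.
The choice of monomial ordering does not affect the verdict — as long as both bases are computed under the same ordering, their equality decides ideal equality.

No, the ideals differ.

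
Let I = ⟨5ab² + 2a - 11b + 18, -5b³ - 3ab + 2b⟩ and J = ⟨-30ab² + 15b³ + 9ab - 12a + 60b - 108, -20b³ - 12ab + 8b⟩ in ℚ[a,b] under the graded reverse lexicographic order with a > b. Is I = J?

Yes, the ideals are equal.

For a fixed monomial order, each ideal has a unique reduced Gröbner basis; comparing bases decides equality.
Buchberger on the first generating set:
f_1 = 5ab² + 2a - 11b + 18, LT = ab².
f_2 = -5b³ - 3ab + 2b, LT = b³.

S(f_1,f_2): lcm = ab³. S = -⅗a²b + ⅘ab - 11/5b² + 18/5b.
  leading term a²b: no divisor's leading term divides it; move -⅗a²b to the remainder.
  leading term ab: no divisor's leading term divides it; move ⅘ab to the remainder.
  leading term b²: no divisor's leading term divides it; move -11/5b² to the remainder.
  leading term b: no divisor's leading term divides it; move 18/5b to the remainder.
  remainder -⅗a²b + ⅘ab - 11/5b² + 18/5b ≠ 0; add g_3 = -⅗a²b + ⅘ab - 11/5b² + 18/5b to the basis.

S(f_1,g_3): lcm = a²b². S = 4/3ab² - 11/3b³ + ⅖a² - 11/5ab + 6b² + 18/5a.
  leading term ab²: subtract (4/15)·f_1 from 4/3ab² - 11/3b³ + ⅖a² - 11/5ab + 6b² + 18/5a → -11/3b³ + ⅖a² - 11/5ab + 6b² + 46/15a + 44/15b - 24/5
  leading term b³: subtract (11/15)·f_2 from -11/3b³ + ⅖a² - 11/5ab + 6b² + 46/15a + 44/15b - 24/5 → ⅖a² + 6b² + 46/15a + 22/15b - 24/5
  leading term a²: no divisor's leading term divides it; move ⅖a² to the remainder.
  leading term b²: no divisor's leading term divides it; move 6b² to the remainder.
  leading term a: no divisor's leading term divides it; move 46/15a to the remainder.
  leading term b: no divisor's leading term divides it; move 22/15b to the remainder.
  leading term 1: no divisor's leading term divides it; move -24/5 to the remainder.
  remainder ⅖a² + 6b² + 46/15a + 22/15b - 24/5 ≠ 0; add g_4 = ⅖a² + 6b² + 46/15a + 22/15b - 24/5 to the basis.

The other S-polynomials (S(f_2,g_3), S(f_1,g_4), S(f_2,g_4), S(g_3,g_4)) all reduce to 0 modulo the current basis, so we have a Gröbner basis.
Inter-reduce: drop elements whose leading term is divisible by another's, tail-reduce, and make monic.
Reduced Gröbner basis: {ab² + ⅖a - 11/5b + 18/5, b³ + ⅗ab - ⅖b, a² + 15b² + 23/3a + 11/3b - 12}.

Buchberger on the second generating set:
h_1 = -30ab² + 15b³ + 9ab - 12a + 60b - 108, LT = ab².
h_2 = -20b³ - 12ab + 8b, LT = b³.

S(h_1,h_2): lcm = ab³. S = -½b⁴ - ⅗a²b - 3/10ab² + ⅘ab - 2b² + 18/5b.
  leading term b⁴: subtract (1/40b)·h_2 from -½b⁴ - ⅗a²b - 3/10ab² + ⅘ab - 2b² + 18/5b → -⅗a²b + ⅘ab - 11/5b² + 18/5b
  leading term a²b: no divisor's leading term divides it; move -⅗a²b to the remainder.
  leading term ab: no divisor's leading term divides it; move ⅘ab to the remainder.
  leading term b²: no divisor's leading term divides it; move -11/5b² to the remainder.
  leading term b: no divisor's leading term divides it; move 18/5b to the remainder.
  remainder -⅗a²b + ⅘ab - 11/5b² + 18/5b ≠ 0; add k_3 = -⅗a²b + ⅘ab - 11/5b² + 18/5b to the basis.

S(h_1,k_3): lcm = a²b². S = -½ab³ - 3/10a²b + 4/3ab² - 11/3b³ + ⅖a² - 2ab + 6b² + 18/5a.
  leading term ab³: subtract (1/60b)·h_1 from -½ab³ - 3/10a²b + 4/3ab² - 11/3b³ + ⅖a² - 2ab + 6b² + 18/5a → -¼b⁴ - 3/10a²b + 71/60ab² - 11/3b³ + ⅖a² - 9/5ab + 5b² + 18/5a + 9/5b
  leading term b⁴: subtract (1/80b)·h_2 from -¼b⁴ - 3/10a²b + 71/60ab² - 11/3b³ + ⅖a² - 9/5ab + 5b² + 18/5a + 9/5b → -3/10a²b + 4/3ab² - 11/3b³ + ⅖a² - 9/5ab + 49/10b² + 18/5a + 9/5b
  leading term a²b: subtract (½)·k_3 from -3/10a²b + 4/3ab² - 11/3b³ + ⅖a² - 9/5ab + 49/10b² + 18/5a + 9/5b → 4/3ab² - 11/3b³ + ⅖a² - 11/5ab + 6b² + 18/5a
  leading term ab²: subtract (-2/45)·h_1 from 4/3ab² - 11/3b³ + ⅖a² - 11/5ab + 6b² + 18/5a → -3b³ + ⅖a² - 9/5ab + 6b² + 46/15a + 8/3b - 24/5
  leading term b³: subtract (3/20)·h_2 from -3b³ + ⅖a² - 9/5ab + 6b² + 46/15a + 8/3b - 24/5 → ⅖a² + 6b² + 46/15a + 22/15b - 24/5
  leading term a²: no divisor's leading term divides it; move ⅖a² to the remainder.
  leading term b²: no divisor's leading term divides it; move 6b² to the remainder.
  leading term a: no divisor's leading term divides it; move 46/15a to the remainder.
  leading term b: no divisor's leading term divides it; move 22/15b to the remainder.
  leading term 1: no divisor's leading term divides it; move -24/5 to the remainder.
  remainder ⅖a² + 6b² + 46/15a + 22/15b - 24/5 ≠ 0; add k_4 = ⅖a² + 6b² + 46/15a + 22/15b - 24/5 to the basis.

The other S-polynomials (S(h_2,k_3), S(h_1,k_4), S(h_2,k_4), S(k_3,k_4)) all reduce to 0 modulo the current basis, so we have a Gröbner basis.
Inter-reduce: drop elements whose leading term is divisible by another's, tail-reduce, and make monic.
Reduced Gröbner basis: {ab² + ⅖a - 11/5b + 18/5, b³ + ⅗ab - ⅖b, a² + 15b² + 23/3a + 11/3b - 12}.

Same reduced basis, so the two generating sets span the same ideal.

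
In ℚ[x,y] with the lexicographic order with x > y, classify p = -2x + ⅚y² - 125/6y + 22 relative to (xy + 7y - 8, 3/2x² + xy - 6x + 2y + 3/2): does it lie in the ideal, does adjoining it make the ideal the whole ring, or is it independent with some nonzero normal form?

-2x + ⅚y² - 125/6y + 22 lies in I (it reduces to 0).

First compute the reduced Gröbner basis of I by Buchberger's algorithm.
f_1 = xy + 7y - 8, LT = xy.
f_2 = 3/2x² + xy - 6x + 2y + 3/2, LT = x².

S(f_1,f_2): lcm = x²y. S = -⅔xy² + 11xy - 8x - 4/3y² - y.
  leading term xy²: subtract (-⅔y)·f_1 from -⅔xy² + 11xy - 8x - 4/3y² - y → 11xy - 8x + 10/3y² - 19/3y
  leading term xy: subtract (11)·f_1 from 11xy - 8x + 10/3y² - 19/3y → -8x + 10/3y² - 250/3y + 88
  leading term x: no divisor's leading term divides it; move -8x to the remainder.
  leading term y²: no divisor's leading term divides it; move 10/3y² to the remainder.
  leading term y: no divisor's leading term divides it; move -250/3y to the remainder.
  leading term 1: no divisor's leading term divides it; move 88 to the remainder.
  remainder -8x + 10/3y² - 250/3y + 88 ≠ 0; add h_3 = -8x + 10/3y² - 250/3y + 88 to the basis.

S(f_1,h_3): lcm = xy. S = 5/12y³ - 125/12y² + 18y - 8.
  leading term y³: no divisor's leading term divides it; move 5/12y³ to the remainder.
  leading term y²: no divisor's leading term divides it; move -125/12y² to the remainder.
  leading term y: no divisor's leading term divides it; move 18y to the remainder.
  leading term 1: no divisor's leading term divides it; move -8 to the remainder.
  remainder 5/12y³ - 125/12y² + 18y - 8 ≠ 0; add h_4 = 5/12y³ - 125/12y² + 18y - 8 to the basis.

The other S-polynomials (S(f_2,h_3), S(f_1,h_4), S(f_2,h_4), S(h_3,h_4)) all reduce to 0 modulo the current basis, so we have a Gröbner basis.
Inter-reduce: drop elements whose leading term is divisible by another's, tail-reduce, and make monic.
Reduced Gröbner basis: {x - 5/12y² + 125/12y - 11, y³ - 25y² + 216/5y - 96/5}.
Label its elements g_1 = x - 5/12y² + 125/12y - 11, g_2 = y³ - 25y² + 216/5y - 96/5.

Reduce p = -2x + ⅚y² - 125/6y + 22 modulo G:
  leading term x: subtract (-2)·g_1 from -2x + ⅚y² - 125/6y + 22 → 0
  normal form = 0.
Since the normal form is 0, p ∈ I.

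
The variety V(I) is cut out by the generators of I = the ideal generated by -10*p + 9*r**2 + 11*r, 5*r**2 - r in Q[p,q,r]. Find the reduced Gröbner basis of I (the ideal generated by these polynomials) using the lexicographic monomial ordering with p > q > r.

f_1 = -10*p + 9*r**2 + 11*r, LT = p.
f_2 = 5*r**2 - r, LT = r**2.

The S-polynomials (S(f_1,f_2)) all reduce to 0 modulo the current basis, so we have a Gröbner basis.

G = {p - 32/25*r, r**2 - 1/5*r}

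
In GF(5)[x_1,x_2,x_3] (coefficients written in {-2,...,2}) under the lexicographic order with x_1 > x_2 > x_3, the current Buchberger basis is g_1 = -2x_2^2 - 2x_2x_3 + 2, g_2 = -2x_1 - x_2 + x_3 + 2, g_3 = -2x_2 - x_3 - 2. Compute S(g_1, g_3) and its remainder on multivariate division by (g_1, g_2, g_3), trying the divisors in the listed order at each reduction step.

lcm(LM(g_1), LM(g_3)) = x_2^2.
S = (lcm/LT(g_1))·g_1 − (lcm/LT(g_3))·g_3 = -2x_2x_3 - x_2 - 1.
Reduce S modulo (g_1, g_2, g_3) in that order:
  leading term x_2x_3: subtract (x_3)·g_3 from -2x_2x_3 - x_2 - 1 → -x_2 + x_3^2 + 2x_3 - 1
  leading term x_2: subtract (-2)·g_3 from -x_2 + x_3^2 + 2x_3 - 1 → x_3^2
  leading term x_3^2: no divisor's leading term divides it; move x_3^2 to the remainder.
The remainder x_3^2 is nonzero, so it would be added as the next basis element.

S(g_1, g_3) = -2x_2x_3 - x_2 - 1; remainder on division = x_3^2.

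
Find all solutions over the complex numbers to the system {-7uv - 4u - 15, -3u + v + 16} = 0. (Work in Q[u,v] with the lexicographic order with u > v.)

{(1/7, -109/7), (5, -1)}

Compute a lex Gröbner basis by Buchberger's algorithm.
f_1 = -7uv - 4u - 15, LT = uv.
f_2 = -3u + v + 16, LT = u.

S(f_1,f_2): lcm = uv. S = 4/7u + 1/3v^2 + 16/3v + 15/7.
  reduce S modulo (f_1, f_2):
  remainder 1/3v^2 + 116/21v + 109/21 ≠ 0; add h_3 = 1/3v^2 + 116/21v + 109/21 to the basis.

The other S-polynomials (S(f_1,h_3), S(f_2,h_3)) all reduce to 0 modulo the current basis, so we have a Gröbner basis.
Inter-reduce: drop elements whose leading term is divisible by another's, tail-reduce, and make monic.
Reduced Gröbner basis: {u - 1/3v - 16/3, v^2 + 116/7v + 109/7}.

From the last basis element, v^2 + 116/7v + 109/7 = 0, so v takes values in {-109/7, -1}. Each choice, substituted upward through the basis, yields the corresponding point(s) of the solution set.
  v = -109/7: the earlier basis element becomes u - 1/7 = 0, giving u = 1/7 — point (1/7, -109/7).
  v = -1: the earlier basis element becomes u - 5 = 0, giving u = 5 — point (5, -1).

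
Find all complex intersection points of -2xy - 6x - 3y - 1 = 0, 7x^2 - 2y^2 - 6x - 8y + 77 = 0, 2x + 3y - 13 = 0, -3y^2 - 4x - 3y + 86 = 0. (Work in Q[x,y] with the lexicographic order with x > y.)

Compute a lex Gröbner basis by Buchberger's algorithm.
f_1 = -2xy - 6x - 3y - 1, LT = xy.
f_2 = 7x^2 - 6x - 2y^2 - 8y + 77, LT = x^2.
f_3 = 2x + 3y - 13, LT = x.
f_4 = -4x - 3y^2 - 3y + 86, LT = x.

S(f_1,f_2): lcm = x^2y. S = 3x^2 + 33/14xy + 1/2x + 2/7y^3 + 8/7y^2 - 11y.
  reduce S modulo (f_1, f_2, f_3, f_4):
  remainder 2/7y^3 + 2y^2 - 143/28y - 1685/28 ≠ 0; add h_5 = 2/7y^3 + 2y^2 - 143/28y - 1685/28 to the basis.

S(f_1,f_3): lcm = xy. S = 3x - 3/2y^2 + 8y + 1/2.
  reduce S modulo (f_1, f_2, f_3, f_4, h_5):
  remainder -3/2y^2 + 7/2y + 20 ≠ 0; add h_6 = -3/2y^2 + 7/2y + 20 to the basis.

S(f_1,f_4): lcm = xy. S = 3x - 3/4y^3 - 3/4y^2 + 23y + 1/2.
  reduce S modulo (f_1, f_2, f_3, f_4, h_5, h_6):
  remainder 499/32y - 2495/32 ≠ 0; add h_7 = 499/32y - 2495/32 to the basis.

The other S-polynomials (S(f_2,f_3), S(f_2,f_4), S(f_3,f_4), S(f_1,h_5), S(f_2,h_5), S(f_3,h_5), S(f_4,h_5), S(f_1,h_6), S(f_2,h_6), S(f_3,h_6), S(f_4,h_6), S(h_5,h_6), S(f_1,h_7), S(f_2,h_7), S(f_3,h_7), S(f_4,h_7), S(h_5,h_7), S(h_6,h_7)) all reduce to 0 modulo the current basis, so we have a Gröbner basis.
Inter-reduce: drop elements whose leading term is divisible by another's, tail-reduce, and make monic.
Reduced Gröbner basis: {x + 1, y - 5}.

A lex Gröbner basis eliminates variables successively. Here y - 5 depends only on y, with roots {5}; lifting each root through the earlier basis elements recovers the full solutions.
  y = 5: the earlier basis element becomes x + 1 = 0, giving x = -1 — point (-1, 5).

{(-1, 5)}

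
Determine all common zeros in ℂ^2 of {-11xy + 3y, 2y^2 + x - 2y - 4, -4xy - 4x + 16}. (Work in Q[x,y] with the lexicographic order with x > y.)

Compute a lex Gröbner basis by Buchberger's algorithm.
f_1 = -11xy + 3y, LT = xy.
f_2 = x + 2y^2 - 2y - 4, LT = x.
f_3 = -4xy - 4x + 16, LT = xy.

S(f_1,f_2): lcm = xy. S = -2y^3 + 2y^2 + 41/11y.
  leading term y^3: no divisor's leading term divides it; move -2y^3 to the remainder.
  leading term y^2: no divisor's leading term divides it; move 2y^2 to the remainder.
  leading term y: no divisor's leading term divides it; move 41/11y to the remainder.
  remainder -2y^3 + 2y^2 + 41/11y ≠ 0; add h_4 = -2y^3 + 2y^2 + 41/11y to the basis.

S(f_1,f_3): lcm = xy. S = -x - 3/11y + 4.
  leading term x: subtract (-1)·f_2 from -x - 3/11y + 4 → 2y^2 - 25/11y
  leading term y^2: no divisor's leading term divides it; move 2y^2 to the remainder.
  leading term y: no divisor's leading term divides it; move -25/11y to the remainder.
  remainder 2y^2 - 25/11y ≠ 0; add h_5 = 2y^2 - 25/11y to the basis.

S(f_3,h_4): lcm = xy^3. S = 2xy^2 + 41/22xy - 4y^2.
  leading term xy^2: subtract (-2/11y)·f_1 from 2xy^2 + 41/22xy - 4y^2 → 41/22xy - 38/11y^2
  leading term xy: subtract (-41/242)·f_1 from 41/22xy - 38/11y^2 → -38/11y^2 + 123/242y
  leading term y^2: subtract (-19/11)·h_5 from -38/11y^2 + 123/242y → -827/242y
  leading term y: no divisor's leading term divides it; move -827/242y to the remainder.
  remainder -827/242y ≠ 0; add h_6 = -827/242y to the basis.

The other S-polynomials (S(f_2,f_3), S(f_1,h_4), S(f_2,h_4), S(f_1,h_5), S(f_2,h_5), S(f_3,h_5), S(h_4,h_5), S(f_1,h_6), S(f_2,h_6), S(f_3,h_6), S(h_4,h_6), S(h_5,h_6)) all reduce to 0 modulo the current basis, so we have a Gröbner basis.
Inter-reduce: drop elements whose leading term is divisible by another's, tail-reduce, and make monic.
Reduced Gröbner basis: {x - 4, y}.

Elimination: the polynomial y lies in the elimination ideal for y, so y ∈ {0}. For each such y, the remaining basis elements (now univariate) give the rest of the solution.
  y = 0: the earlier basis element becomes x - 4 = 0, giving x = 4 — point (4, 0).

{(4, 0)}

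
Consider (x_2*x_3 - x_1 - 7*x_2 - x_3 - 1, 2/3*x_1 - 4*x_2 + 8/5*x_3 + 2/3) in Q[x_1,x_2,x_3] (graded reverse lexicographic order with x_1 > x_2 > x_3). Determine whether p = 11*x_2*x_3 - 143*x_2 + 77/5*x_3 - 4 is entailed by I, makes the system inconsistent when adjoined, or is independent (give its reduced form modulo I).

Adjoining 11*x_2*x_3 - 143*x_2 + 77/5*x_3 - 4 makes the ideal the whole ring: the system is inconsistent.

First compute the reduced Gröbner basis of I by Buchberger's algorithm.
f_1 = x_2*x_3 - x_1 - 7*x_2 - x_3 - 1, LT = x_2*x_3.
f_2 = 2/3*x_1 - 4*x_2 + 8/5*x_3 + 2/3, LT = x_1.

The S-polynomials (S(f_1,f_2)) all reduce to 0 modulo the current basis, so we have a Gröbner basis.
Inter-reduce: drop elements whose leading term is divisible by another's, tail-reduce, and make monic.
Reduced Gröbner basis: {x_2*x_3 - 13*x_2 + 7/5*x_3, x_1 - 6*x_2 + 12/5*x_3 + 1}.
Label its elements g_1 = x_2*x_3 - 13*x_2 + 7/5*x_3, g_2 = x_1 - 6*x_2 + 12/5*x_3 + 1.

Reduce p = 11*x_2*x_3 - 143*x_2 + 77/5*x_3 - 4 modulo G:
  leading term x_2*x_3: subtract (11)·g_1 from 11*x_2*x_3 - 143*x_2 + 77/5*x_3 - 4 → -4
  leading term 1: no divisor's leading term divides it; move -4 to the remainder.
  normal form = -4.
The normal form is nonzero, so p ∉ I. Since p minus its normal form lies in I, I + (p) = I + (r) where r = -4; decide whether this ideal is the whole ring.
Here r = -4 is a nonzero constant, hence a unit: 1 ∈ I + (p), the Gröbner basis of I + (p) is {1}, and the enlarged system has no common solution — adjoining p is inconsistent.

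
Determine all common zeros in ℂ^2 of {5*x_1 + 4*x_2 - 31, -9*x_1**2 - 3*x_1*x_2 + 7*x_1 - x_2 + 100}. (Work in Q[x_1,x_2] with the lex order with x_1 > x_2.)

{(3, 4), (-41/7, 211/14)}

Compute a lex Gröbner basis by Buchberger's algorithm.
f_1 = 5*x_1 + 4*x_2 - 31, LT = x_1.
f_2 = -9*x_1**2 - 3*x_1*x_2 + 7*x_1 - x_2 + 100, LT = x_1**2.

S(f_1,f_2): lcm = x_1**2. S = 7/15*x_1*x_2 - 244/45*x_1 - 1/9*x_2 + 100/9.
  leading term x_1*x_2: subtract (7/75*x_2)·f_1 from 7/15*x_1*x_2 - 244/45*x_1 - 1/9*x_2 + 100/9 → -244/45*x_1 - 28/75*x_2**2 + 626/225*x_2 + 100/9
  leading term x_1: subtract (-244/225)·f_1 from -244/45*x_1 - 28/75*x_2**2 + 626/225*x_2 + 100/9 → -28/75*x_2**2 + 178/25*x_2 - 1688/75
  leading term x_2**2: no divisor's leading term divides it; move -28/75*x_2**2 to the remainder.
  leading term x_2: no divisor's leading term divides it; move 178/25*x_2 to the remainder.
  leading term 1: no divisor's leading term divides it; move -1688/75 to the remainder.
  remainder -28/75*x_2**2 + 178/25*x_2 - 1688/75 ≠ 0; add h_3 = -28/75*x_2**2 + 178/25*x_2 - 1688/75 to the basis.

S(f_1,h_3): leading monomials are coprime, so the S-polynomial reduces to 0 (Buchberger's first criterion).
S(f_2,h_3): leading monomials are coprime, so the S-polynomial reduces to 0 (Buchberger's first criterion).
Every S-polynomial of the final basis reduces to 0, so we have a Gröbner basis.
Inter-reduce: drop elements whose leading term is divisible by another's, tail-reduce, and make monic.
Reduced Gröbner basis: {x_1 + 4/5*x_2 - 31/5, x_2**2 - 267/14*x_2 + 422/7}.

The lex basis is triangular: the last element involves only x_2. Solving x_2**2 - 267/14*x_2 + 422/7 = 0 gives x_2 ∈ {4, 211/14}; substituting each value into the earlier elements determines the remaining variables.
  x_2 = 4: the earlier basis element becomes x_1 - 3 = 0, giving x_1 = 3 — point (3, 4).
  x_2 = 211/14: the earlier basis element becomes x_1 + 41/7 = 0, giving x_1 = -41/7 — point (-41/7, 211/14).
This is the nonlinear analogue of row-reducing a linear system.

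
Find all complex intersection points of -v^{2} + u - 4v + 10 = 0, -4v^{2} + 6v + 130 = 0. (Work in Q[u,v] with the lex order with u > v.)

Compute a lex Gröbner basis by Buchberger's algorithm.
f_1 = u - v^{2} - 4v + 10, LT = u.
f_2 = -4v^{2} + 6v + 130, LT = v^{2}.

The S-polynomials (S(f_1,f_2)) all reduce to 0 modulo the current basis, so we have a Gröbner basis.
Inter-reduce: drop elements whose leading term is divisible by another's, tail-reduce, and make monic.
Reduced Gröbner basis: {u - \tfrac{11}{2}v - \tfrac{45}{2}, v^{2} - \tfrac{3}{2}v - \tfrac{65}{2}}.

The lex basis is triangular: the last element involves only v. Solving v^{2} - \tfrac{3}{2}v - \tfrac{65}{2} = 0 gives v ∈ {-5, 13/2}; substituting each value into the earlier elements determines the remaining variables.
  v = -5: the earlier basis element becomes u + 5 = 0, giving u = -5 — point (-5, -5).
  v = 13/2: the earlier basis element becomes u - \tfrac{233}{4} = 0, giving u = 233/4 — point (233/4, 13/2).
A lex Gröbner basis triangularizes the system, enabling back-substitution.

{(-5, -5), (233/4, 13/2)}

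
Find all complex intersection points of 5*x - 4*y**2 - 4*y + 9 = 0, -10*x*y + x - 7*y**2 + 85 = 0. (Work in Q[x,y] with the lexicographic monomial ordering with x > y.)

{(3, 2), (-7079/4000 + 111*sqrt(10479)*I/4000, -151/80 - sqrt(10479)*I/80), (-7079/4000 - 111*sqrt(10479)*I/4000, -151/80 + sqrt(10479)*I/80)}

Compute a lex Gröbner basis by Buchberger's algorithm.
f_1 = 5*x - 4*y**2 - 4*y + 9, LT = x.
f_2 = -10*x*y + x - 7*y**2 + 85, LT = x*y.

S(f_1,f_2): lcm = x*y. S = 1/10*x - 4/5*y**3 - 3/2*y**2 + 9/5*y + 17/2.
  leading term x: subtract (1/50)·f_1 from 1/10*x - 4/5*y**3 - 3/2*y**2 + 9/5*y + 17/2 → -4/5*y**3 - 71/50*y**2 + 47/25*y + 208/25
  leading term y**3: no divisor's leading term divides it; move -4/5*y**3 to the remainder.
  leading term y**2: no divisor's leading term divides it; move -71/50*y**2 to the remainder.
  leading term y: no divisor's leading term divides it; move 47/25*y to the remainder.
  leading term 1: no divisor's leading term divides it; move 208/25 to the remainder.
  remainder -4/5*y**3 - 71/50*y**2 + 47/25*y + 208/25 ≠ 0; add h_3 = -4/5*y**3 - 71/50*y**2 + 47/25*y + 208/25 to the basis.

S(f_1,h_3): leading monomials are coprime, so the S-polynomial reduces to 0 (Buchberger's first criterion).
S(f_2,h_3): lcm = x*y**3. S = -15/8*x*y**2 + 47/20*x*y + 52/5*x + 7/10*y**4 - 17/2*y**2.
  leading term x*y**2: subtract (-3/8*y**2)·f_1 from -15/8*x*y**2 + 47/20*x*y + 52/5*x + 7/10*y**4 - 17/2*y**2 → 47/20*x*y + 52/5*x - 4/5*y**4 - 3/2*y**3 - 41/8*y**2
  leading term x*y: subtract (47/100*y)·f_1 from 47/20*x*y + 52/5*x - 4/5*y**4 - 3/2*y**3 - 41/8*y**2 → 52/5*x - 4/5*y**4 + 19/50*y**3 - 649/200*y**2 - 423/100*y
  leading term x: subtract (52/25)·f_1 from 52/5*x - 4/5*y**4 + 19/50*y**3 - 649/200*y**2 - 423/100*y → -4/5*y**4 + 19/50*y**3 + 203/40*y**2 + 409/100*y - 468/25
  leading term y**4: subtract (y)·h_3 from -4/5*y**4 + 19/50*y**3 + 203/40*y**2 + 409/100*y - 468/25 → 9/5*y**3 + 639/200*y**2 - 423/100*y - 468/25
  leading term y**3: subtract (-9/4)·h_3 from 9/5*y**3 + 639/200*y**2 - 423/100*y - 468/25 → 0
  remainder 0.

Every S-polynomial of the final basis reduces to 0, so we have a Gröbner basis.
Inter-reduce: drop elements whose leading term is divisible by another's, tail-reduce, and make monic.
Reduced Gröbner basis: {x - 4/5*y**2 - 4/5*y + 9/5, y**3 + 71/40*y**2 - 47/20*y - 52/5}.

Since the basis is lex-ordered, y**3 + 71/40*y**2 - 47/20*y - 52/5 is univariate in y. Its roots are {2, -151/80 - sqrt(10479)*I/80, -151/80 + sqrt(10479)*I/80}. Back-substituting each root into the other basis elements fixes the other coordinates.
  y = 2: the earlier basis element becomes x - 3 = 0, giving x = 3 — point (3, 2).
  y = -151/80 - sqrt(10479)*I/80: the earlier basis element becomes x + 7079/4000 - 111*sqrt(10479)*I/4000 = 0, giving x = -7079/4000 + 111*sqrt(10479)*I/4000 — point (-7079/4000 + 111*sqrt(10479)*I/4000, -151/80 - sqrt(10479)*I/80).
  y = -151/80 + sqrt(10479)*I/80: the earlier basis element becomes x + 7079/4000 + 111*sqrt(10479)*I/4000 = 0, giving x = -7079/4000 - 111*sqrt(10479)*I/4000 — point (-7079/4000 - 111*sqrt(10479)*I/4000, -151/80 + sqrt(10479)*I/80).
Substituting each solution back into the original system confirms all equations vanish.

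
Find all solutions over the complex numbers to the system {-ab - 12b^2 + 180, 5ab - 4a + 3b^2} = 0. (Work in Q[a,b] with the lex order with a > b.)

Compute a lex Gröbner basis by Buchberger's algorithm.
f_1 = -ab - 12b^2 + 180, LT = ab.
f_2 = 5ab - 4a + 3b^2, LT = ab.

S(f_1,f_2): lcm = ab. S = 4/5a + 57/5b^2 - 180.
  reduce S modulo (f_1, f_2):
  remainder 4/5a + 57/5b^2 - 180 ≠ 0; add h_3 = 4/5a + 57/5b^2 - 180 to the basis.

S(f_1,h_3): lcm = ab. S = -57/4b^3 + 12b^2 + 225b - 180.
  reduce S modulo (f_1, f_2, h_3):
  remainder -57/4b^3 + 12b^2 + 225b - 180 ≠ 0; add h_4 = -57/4b^3 + 12b^2 + 225b - 180 to the basis.

The other S-polynomials (S(f_2,h_3), S(f_1,h_4), S(f_2,h_4), S(h_3,h_4)) all reduce to 0 modulo the current basis, so we have a Gröbner basis.
Inter-reduce: drop elements whose leading term is divisible by another's, tail-reduce, and make monic.
Reduced Gröbner basis: {a + 57/4b^2 - 225, b^3 - 16/19b^2 - 300/19b + 240/19}.

Elimination: the polynomial b^3 - 16/19b^2 - 300/19b + 240/19 lies in the elimination ideal for b, so b ∈ {4, -30/19 + 2*sqrt(510)/19, -2*sqrt(510)/19 - 30/19}. For each such b, the remaining basis elements (now univariate) give the rest of the solution.
  b = 4: the earlier basis element becomes a + 3 = 0, giving a = -3 — point (-3, 4).
  b = -30/19 + 2*sqrt(510)/19: the earlier basis element becomes a - 2070/19 - 90*sqrt(510)/19 = 0, giving a = 90*sqrt(510)/19 + 2070/19 — point (90*sqrt(510)/19 + 2070/19, -30/19 + 2*sqrt(510)/19).
  b = -2*sqrt(510)/19 - 30/19: the earlier basis element becomes a - 2070/19 + 90*sqrt(510)/19 = 0, giving a = 2070/19 - 90*sqrt(510)/19 — point (2070/19 - 90*sqrt(510)/19, -2*sqrt(510)/19 - 30/19).

{(-3, 4), (90*sqrt(510)/19 + 2070/19, -30/19 + 2*sqrt(510)/19), (2070/19 - 90*sqrt(510)/19, -2*sqrt(510)/19 - 30/19)}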